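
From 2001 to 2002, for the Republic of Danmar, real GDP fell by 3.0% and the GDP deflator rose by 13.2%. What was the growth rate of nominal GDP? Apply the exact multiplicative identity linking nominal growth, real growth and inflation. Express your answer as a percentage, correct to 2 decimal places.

9.80%

(1 + g_nom) = (1 + g_real)(1 + π) = 0.9700 × 1.1320 = 1.09804.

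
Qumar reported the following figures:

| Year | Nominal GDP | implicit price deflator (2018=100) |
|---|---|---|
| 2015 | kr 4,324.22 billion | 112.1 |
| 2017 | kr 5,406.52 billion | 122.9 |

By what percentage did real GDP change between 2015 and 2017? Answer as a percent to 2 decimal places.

Deflate each year: 2015 → 4324.22/1.121 = 3857.47; 2017 → 5406.52/1.229 = 4399.12.
So real GDP changed by 4399.12/3857.47 − 1 = 0.1404, i.e. 14.04%.

14.04%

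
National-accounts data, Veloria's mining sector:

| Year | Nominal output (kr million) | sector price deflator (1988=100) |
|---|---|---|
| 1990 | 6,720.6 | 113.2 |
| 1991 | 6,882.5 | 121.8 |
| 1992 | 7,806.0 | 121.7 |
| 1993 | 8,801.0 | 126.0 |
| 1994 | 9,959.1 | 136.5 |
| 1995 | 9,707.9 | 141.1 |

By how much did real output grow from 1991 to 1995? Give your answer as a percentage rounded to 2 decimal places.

21.76%

Real output 1991 = 6882.5/1.218 = 5650.66.
Real output 1995 = 9707.9/1.411 = 6880.16.
Change = 6880.16/5650.66 − 1 = 0.2176.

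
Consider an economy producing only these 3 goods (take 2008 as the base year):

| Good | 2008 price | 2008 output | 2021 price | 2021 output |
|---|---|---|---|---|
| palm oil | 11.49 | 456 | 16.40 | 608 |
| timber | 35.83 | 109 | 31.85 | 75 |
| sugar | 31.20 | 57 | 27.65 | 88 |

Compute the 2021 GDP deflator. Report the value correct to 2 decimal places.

Nominal GDP 2021 = 16.40·608 + 31.85·75 + 27.65·88 = 14793.15.
Real GDP 2021 (at 2008 prices) = 11.49·608 + 35.83·75 + 31.20·88 = 12418.77.
Deflator = Nominal/Real × 100 = 14793.15/12418.77 × 100 = 119.119.

119.12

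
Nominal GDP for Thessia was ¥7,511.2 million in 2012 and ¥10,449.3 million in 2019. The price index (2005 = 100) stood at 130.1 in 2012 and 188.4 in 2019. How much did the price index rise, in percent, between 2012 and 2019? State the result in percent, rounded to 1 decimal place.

Price-level change = 188.4 / 130.1 − 1 = 0.4481.

44.8%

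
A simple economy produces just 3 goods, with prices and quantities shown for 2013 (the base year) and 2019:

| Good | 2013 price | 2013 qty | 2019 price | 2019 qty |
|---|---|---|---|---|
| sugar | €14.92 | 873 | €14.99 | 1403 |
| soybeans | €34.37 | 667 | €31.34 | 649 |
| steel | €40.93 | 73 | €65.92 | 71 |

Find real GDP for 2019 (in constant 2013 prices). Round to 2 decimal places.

€46144.92

Real GDP 2019 = Σ (p_2013 × q_2019) = 14.92·1403 + 34.37·649 + 40.93·71 = 46144.92.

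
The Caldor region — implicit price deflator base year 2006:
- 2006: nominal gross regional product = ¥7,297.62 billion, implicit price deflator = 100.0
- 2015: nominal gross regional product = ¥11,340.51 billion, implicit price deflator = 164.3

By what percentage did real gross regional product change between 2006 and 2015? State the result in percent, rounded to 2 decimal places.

Deflate each year: 2006 → 7297.62/1.000 = 7297.62; 2015 → 11340.51/1.643 = 6902.32.
So real gross regional product changed by 6902.32/7297.62 − 1 = -0.0542, i.e. -5.42%.

-5.42%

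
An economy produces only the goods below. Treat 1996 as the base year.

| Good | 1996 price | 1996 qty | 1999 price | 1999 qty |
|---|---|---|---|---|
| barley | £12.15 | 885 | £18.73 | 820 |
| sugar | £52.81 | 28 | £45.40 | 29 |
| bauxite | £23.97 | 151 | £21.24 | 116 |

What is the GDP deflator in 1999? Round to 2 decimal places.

Nominal GDP 1999 = 18.73·820 + 45.40·29 + 21.24·116 = 19139.04.
Real GDP 1999 (at 1996 prices) = 12.15·820 + 52.81·29 + 23.97·116 = 14275.01.
Deflator = Nominal/Real × 100 = 19139.04/14275.01 × 100 = 134.074.

134.07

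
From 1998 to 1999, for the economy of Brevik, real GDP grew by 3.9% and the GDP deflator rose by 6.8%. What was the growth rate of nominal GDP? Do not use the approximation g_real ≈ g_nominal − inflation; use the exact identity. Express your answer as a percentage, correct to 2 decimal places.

(1 + g_nom) = (1 + g_real)(1 + π) = 1.0390 × 1.0680 = 1.10965.

10.97%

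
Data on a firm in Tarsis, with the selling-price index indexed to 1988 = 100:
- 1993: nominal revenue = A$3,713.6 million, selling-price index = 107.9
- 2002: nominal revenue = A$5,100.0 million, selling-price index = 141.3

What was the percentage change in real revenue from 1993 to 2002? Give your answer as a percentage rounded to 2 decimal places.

Deflate each year: 1993 → 3713.6/1.079 = 3441.71; 2002 → 5100.0/1.413 = 3609.34.
So real revenue changed by 3609.34/3441.71 − 1 = 0.0487, i.e. 4.87%.

4.87%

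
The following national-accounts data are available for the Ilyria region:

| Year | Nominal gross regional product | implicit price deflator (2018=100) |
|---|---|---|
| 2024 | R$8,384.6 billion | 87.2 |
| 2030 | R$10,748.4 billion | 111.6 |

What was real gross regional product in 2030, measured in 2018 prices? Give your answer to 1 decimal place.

R$9,631.2 billion

Real gross regional product = Nominal / (implicit price deflator/100) = 10748.4 / 1.116 = 9631.18.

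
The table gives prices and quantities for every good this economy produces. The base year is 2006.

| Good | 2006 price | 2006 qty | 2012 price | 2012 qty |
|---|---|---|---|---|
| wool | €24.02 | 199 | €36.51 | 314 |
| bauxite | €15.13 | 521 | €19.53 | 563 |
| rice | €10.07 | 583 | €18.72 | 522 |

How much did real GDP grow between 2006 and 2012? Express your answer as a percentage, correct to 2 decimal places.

Real GDP 2006 = Nominal GDP 2006 = 24.02·199 + 15.13·521 + 10.07·583 = 18533.52.
Real GDP 2012 (at 2006 prices) = 24.02·314 + 15.13·563 + 10.07·522 = 21317.01.
Real growth = 21317.01/18533.52 − 1 = 0.1502.

15.02%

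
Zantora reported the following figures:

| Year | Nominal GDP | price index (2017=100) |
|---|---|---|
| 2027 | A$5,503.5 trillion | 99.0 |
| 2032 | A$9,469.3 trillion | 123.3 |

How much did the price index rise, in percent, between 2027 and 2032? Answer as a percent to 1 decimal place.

24.5%

Price-level change = 123.3 / 99.0 − 1 = 0.2455.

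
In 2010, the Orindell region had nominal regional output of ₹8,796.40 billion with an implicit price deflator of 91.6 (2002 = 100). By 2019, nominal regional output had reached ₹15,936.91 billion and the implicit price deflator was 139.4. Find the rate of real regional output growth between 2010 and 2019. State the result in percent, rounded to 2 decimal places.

Real regional output 2010 = 8796.40 / 0.916 = 9603.06.
Real regional output 2019 = 15936.91 / 1.394 = 11432.50.
Real growth = 11432.50 / 9603.06 − 1 = 0.1905.

19.05%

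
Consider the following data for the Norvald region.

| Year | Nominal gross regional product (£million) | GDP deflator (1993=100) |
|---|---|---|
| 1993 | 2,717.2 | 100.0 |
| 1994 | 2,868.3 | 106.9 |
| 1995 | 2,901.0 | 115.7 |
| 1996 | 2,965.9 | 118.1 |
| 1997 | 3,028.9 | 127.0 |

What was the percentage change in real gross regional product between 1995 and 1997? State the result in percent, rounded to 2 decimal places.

-4.88%

Real gross regional product 1995 = 2901.0/1.157 = 2507.35.
Real gross regional product 1997 = 3028.9/1.270 = 2384.96.
Change = 2384.96/2507.35 − 1 = -0.0488.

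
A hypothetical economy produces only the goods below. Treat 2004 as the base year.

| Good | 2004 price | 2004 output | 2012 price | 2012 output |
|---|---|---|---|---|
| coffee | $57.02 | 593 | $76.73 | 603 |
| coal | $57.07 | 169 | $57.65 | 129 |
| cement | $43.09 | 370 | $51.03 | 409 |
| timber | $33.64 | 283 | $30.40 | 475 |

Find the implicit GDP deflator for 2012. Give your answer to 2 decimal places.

Nominal GDP 2012 = 76.73·603 + 57.65·129 + 51.03·409 + 30.40·475 = 89016.31.
Real GDP 2012 (at 2004 prices) = 57.02·603 + 57.07·129 + 43.09·409 + 33.64·475 = 75347.90.
Deflator = Nominal/Real × 100 = 89016.31/75347.90 × 100 = 118.140.

118.14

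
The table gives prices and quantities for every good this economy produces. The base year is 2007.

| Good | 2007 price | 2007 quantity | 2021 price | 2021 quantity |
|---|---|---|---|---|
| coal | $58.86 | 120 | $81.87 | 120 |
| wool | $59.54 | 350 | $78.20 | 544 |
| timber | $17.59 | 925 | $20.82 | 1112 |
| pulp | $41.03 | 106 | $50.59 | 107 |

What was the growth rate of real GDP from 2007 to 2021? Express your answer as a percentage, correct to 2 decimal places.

30.67%

Real GDP 2007 = Nominal GDP 2007 = 58.86·120 + 59.54·350 + 17.59·925 + 41.03·106 = 48522.13.
Real GDP 2021 (at 2007 prices) = 58.86·120 + 59.54·544 + 17.59·1112 + 41.03·107 = 63403.25.
Real growth = 63403.25/48522.13 − 1 = 0.3067.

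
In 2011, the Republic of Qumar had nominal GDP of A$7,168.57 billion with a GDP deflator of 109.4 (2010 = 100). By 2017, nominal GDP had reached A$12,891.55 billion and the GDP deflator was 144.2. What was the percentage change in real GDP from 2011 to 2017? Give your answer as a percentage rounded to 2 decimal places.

Real GDP 2011 = 7168.57 / 1.094 = 6552.62.
Real GDP 2017 = 12891.55 / 1.442 = 8940.05.
Real growth = 8940.05 / 6552.62 − 1 = 0.3643.

36.43%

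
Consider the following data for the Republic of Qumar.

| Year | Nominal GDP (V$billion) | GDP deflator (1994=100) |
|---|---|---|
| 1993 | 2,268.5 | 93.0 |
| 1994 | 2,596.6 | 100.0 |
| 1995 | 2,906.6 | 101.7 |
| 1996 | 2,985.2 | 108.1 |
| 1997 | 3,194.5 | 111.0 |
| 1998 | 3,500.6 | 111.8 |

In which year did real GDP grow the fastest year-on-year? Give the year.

1994: real = 2596.6/1.000 = 2596.60; growth vs 1993 (2439.25) = 6.45%.
1995: real = 2906.6/1.017 = 2858.01; growth vs 1994 (2596.60) = 10.07%.
1996: real = 2985.2/1.081 = 2761.52; growth vs 1995 (2858.01) = -3.38%.
1997: real = 3194.5/1.110 = 2877.93; growth vs 1996 (2761.52) = 4.22%.
1998: real = 3500.6/1.118 = 3131.13; growth vs 1997 (2877.93) = 8.80%.

1995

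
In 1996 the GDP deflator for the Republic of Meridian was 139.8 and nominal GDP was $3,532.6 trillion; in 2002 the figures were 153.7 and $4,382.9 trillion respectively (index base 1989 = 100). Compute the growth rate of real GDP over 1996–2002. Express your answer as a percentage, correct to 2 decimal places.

12.85%

Deflate each year: 1996 → 3532.6/1.398 = 2526.90; 2002 → 4382.9/1.537 = 2851.59.
So real GDP changed by 2851.59/2526.90 − 1 = 0.1285, i.e. 12.85%.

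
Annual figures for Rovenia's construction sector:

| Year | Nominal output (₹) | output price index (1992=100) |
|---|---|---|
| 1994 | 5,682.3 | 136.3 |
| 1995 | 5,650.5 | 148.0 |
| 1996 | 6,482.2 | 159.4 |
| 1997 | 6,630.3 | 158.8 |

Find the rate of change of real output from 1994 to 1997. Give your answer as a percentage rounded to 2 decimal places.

0.15%

Real output 1994 = 5682.3/1.363 = 4168.97.
Real output 1997 = 6630.3/1.588 = 4175.25.
Change = 4175.25/4168.97 − 1 = 0.0015.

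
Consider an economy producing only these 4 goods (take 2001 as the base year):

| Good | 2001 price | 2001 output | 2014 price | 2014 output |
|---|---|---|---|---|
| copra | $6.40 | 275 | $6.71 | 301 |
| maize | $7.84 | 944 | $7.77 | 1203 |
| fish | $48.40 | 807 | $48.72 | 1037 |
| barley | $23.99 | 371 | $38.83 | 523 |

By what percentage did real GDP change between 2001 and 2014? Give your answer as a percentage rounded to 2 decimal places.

Real GDP 2001 = Nominal GDP 2001 = 6.40·275 + 7.84·944 + 48.40·807 + 23.99·371 = 57120.05.
Real GDP 2014 (at 2001 prices) = 6.40·301 + 7.84·1203 + 48.40·1037 + 23.99·523 = 74095.49.
Real growth = 74095.49/57120.05 − 1 = 0.2972.

29.72%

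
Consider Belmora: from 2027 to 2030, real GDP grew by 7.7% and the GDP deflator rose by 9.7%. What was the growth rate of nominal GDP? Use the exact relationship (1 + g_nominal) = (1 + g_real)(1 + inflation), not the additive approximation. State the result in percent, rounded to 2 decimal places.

18.15%

(1 + g_nom) = (1 + g_real)(1 + π) = 1.0770 × 1.0970 = 1.18147.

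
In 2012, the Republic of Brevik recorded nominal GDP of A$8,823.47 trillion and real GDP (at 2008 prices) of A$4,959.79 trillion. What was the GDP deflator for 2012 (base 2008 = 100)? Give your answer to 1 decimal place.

177.9

GDP deflator = (Nominal / Real) × 100 = 8823.47 / 4959.79 × 100 = 177.90.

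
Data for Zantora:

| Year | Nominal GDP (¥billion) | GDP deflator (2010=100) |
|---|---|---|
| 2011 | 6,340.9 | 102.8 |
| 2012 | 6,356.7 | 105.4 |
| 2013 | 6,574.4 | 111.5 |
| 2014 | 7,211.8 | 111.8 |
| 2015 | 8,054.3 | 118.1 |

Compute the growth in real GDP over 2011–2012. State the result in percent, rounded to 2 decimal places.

-2.22%

Real GDP 2011 = 6340.9/1.028 = 6168.19.
Real GDP 2012 = 6356.7/1.054 = 6031.02.
Change = 6031.02/6168.19 − 1 = -0.0222.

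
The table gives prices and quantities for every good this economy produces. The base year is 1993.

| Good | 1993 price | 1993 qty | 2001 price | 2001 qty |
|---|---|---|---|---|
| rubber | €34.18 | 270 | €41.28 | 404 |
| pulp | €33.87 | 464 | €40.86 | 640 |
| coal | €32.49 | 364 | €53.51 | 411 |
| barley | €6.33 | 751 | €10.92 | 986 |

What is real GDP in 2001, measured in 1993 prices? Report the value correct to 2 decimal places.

Real GDP 2001 = Σ (p_1993 × q_2001) = 34.18·404 + 33.87·640 + 32.49·411 + 6.33·986 = 55080.29.

€55080.29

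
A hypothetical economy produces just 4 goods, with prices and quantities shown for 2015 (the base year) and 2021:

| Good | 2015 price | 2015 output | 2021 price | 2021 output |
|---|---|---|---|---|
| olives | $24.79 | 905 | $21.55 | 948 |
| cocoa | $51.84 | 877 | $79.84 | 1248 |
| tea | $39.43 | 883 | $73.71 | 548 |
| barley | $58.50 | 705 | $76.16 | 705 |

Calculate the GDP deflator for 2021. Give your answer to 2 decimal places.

Nominal GDP 2021 = 21.55·948 + 79.84·1248 + 73.71·548 + 76.16·705 = 214155.60.
Real GDP 2021 (at 2015 prices) = 24.79·948 + 51.84·1248 + 39.43·548 + 58.50·705 = 151047.38.
Deflator = Nominal/Real × 100 = 214155.60/151047.38 × 100 = 141.780.

141.78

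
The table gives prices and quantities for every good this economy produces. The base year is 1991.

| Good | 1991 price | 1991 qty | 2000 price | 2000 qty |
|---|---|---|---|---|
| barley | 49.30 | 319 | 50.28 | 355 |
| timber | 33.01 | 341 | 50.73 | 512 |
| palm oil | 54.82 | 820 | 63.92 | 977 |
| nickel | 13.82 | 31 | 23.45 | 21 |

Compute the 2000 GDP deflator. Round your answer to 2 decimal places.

120.98

Nominal GDP 2000 = 50.28·355 + 50.73·512 + 63.92·977 + 23.45·21 = 106765.45.
Real GDP 2000 (at 1991 prices) = 49.30·355 + 33.01·512 + 54.82·977 + 13.82·21 = 88251.98.
Deflator = Nominal/Real × 100 = 106765.45/88251.98 × 100 = 120.978.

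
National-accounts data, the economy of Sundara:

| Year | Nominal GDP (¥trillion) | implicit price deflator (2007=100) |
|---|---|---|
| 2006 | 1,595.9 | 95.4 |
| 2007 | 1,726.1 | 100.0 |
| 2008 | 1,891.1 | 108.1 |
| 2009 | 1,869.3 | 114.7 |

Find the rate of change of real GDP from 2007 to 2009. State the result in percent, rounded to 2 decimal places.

-5.58%

Real GDP 2007 = 1726.1/1.000 = 1726.10.
Real GDP 2009 = 1869.3/1.147 = 1629.73.
Change = 1629.73/1726.10 − 1 = -0.0558.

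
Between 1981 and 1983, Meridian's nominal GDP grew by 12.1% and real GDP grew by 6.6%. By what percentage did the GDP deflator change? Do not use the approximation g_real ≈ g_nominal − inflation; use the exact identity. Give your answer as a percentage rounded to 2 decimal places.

(1 + g_nom) = (1 + g_real)(1 + π), so π = 1.1210 / 1.0660 − 1 = 0.05159.

5.16%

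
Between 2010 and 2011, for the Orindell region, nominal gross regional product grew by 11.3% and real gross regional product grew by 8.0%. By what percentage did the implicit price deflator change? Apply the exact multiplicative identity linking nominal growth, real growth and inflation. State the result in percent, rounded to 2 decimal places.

3.06%

(1 + g_nom) = (1 + g_real)(1 + π), so π = 1.1130 / 1.0800 − 1 = 0.03056.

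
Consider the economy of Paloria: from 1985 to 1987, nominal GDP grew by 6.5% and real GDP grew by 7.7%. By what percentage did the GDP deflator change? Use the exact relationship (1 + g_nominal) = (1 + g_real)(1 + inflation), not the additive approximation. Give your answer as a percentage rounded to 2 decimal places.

(1 + g_nom) = (1 + g_real)(1 + π), so π = 1.0650 / 1.0770 − 1 = -0.01114.

-1.11%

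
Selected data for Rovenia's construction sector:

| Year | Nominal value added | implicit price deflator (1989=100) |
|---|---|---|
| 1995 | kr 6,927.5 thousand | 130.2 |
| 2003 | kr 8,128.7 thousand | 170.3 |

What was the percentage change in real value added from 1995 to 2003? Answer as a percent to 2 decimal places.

Deflate each year: 1995 → 6927.5/1.302 = 5320.66; 2003 → 8128.7/1.703 = 4773.17.
So real value added changed by 4773.17/5320.66 − 1 = -0.1029, i.e. -10.29%.

-10.29%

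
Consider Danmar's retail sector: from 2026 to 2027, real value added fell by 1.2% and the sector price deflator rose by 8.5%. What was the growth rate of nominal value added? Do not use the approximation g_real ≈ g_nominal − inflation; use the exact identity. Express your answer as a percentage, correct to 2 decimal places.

7.20%

(1 + g_nom) = (1 + g_real)(1 + π) = 0.9880 × 1.0850 = 1.07198.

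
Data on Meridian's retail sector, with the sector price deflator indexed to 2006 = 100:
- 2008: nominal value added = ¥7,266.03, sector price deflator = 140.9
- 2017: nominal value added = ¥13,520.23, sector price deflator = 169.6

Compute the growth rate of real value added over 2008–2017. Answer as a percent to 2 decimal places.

54.59%

Deflate each year: 2008 → 7266.03/1.409 = 5156.87; 2017 → 13520.23/1.696 = 7971.83.
So real value added changed by 7971.83/5156.87 − 1 = 0.5459, i.e. 54.59%.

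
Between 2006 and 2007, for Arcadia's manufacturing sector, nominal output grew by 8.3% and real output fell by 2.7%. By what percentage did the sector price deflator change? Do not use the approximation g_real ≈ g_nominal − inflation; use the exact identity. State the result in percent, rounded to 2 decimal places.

(1 + g_nom) = (1 + g_real)(1 + π), so π = 1.0830 / 0.9730 − 1 = 0.11305.

11.31%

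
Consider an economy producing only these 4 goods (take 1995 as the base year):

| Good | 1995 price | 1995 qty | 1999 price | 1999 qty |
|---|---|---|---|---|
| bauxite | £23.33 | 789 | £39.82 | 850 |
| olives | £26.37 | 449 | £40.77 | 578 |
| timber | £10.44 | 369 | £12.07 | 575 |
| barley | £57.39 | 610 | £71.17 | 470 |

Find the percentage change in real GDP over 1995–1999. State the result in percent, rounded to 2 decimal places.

-1.53%

Real GDP 1995 = Nominal GDP 1995 = 23.33·789 + 26.37·449 + 10.44·369 + 57.39·610 = 69107.76.
Real GDP 1999 (at 1995 prices) = 23.33·850 + 26.37·578 + 10.44·575 + 57.39·470 = 68048.66.
Real growth = 68048.66/69107.76 − 1 = -0.0153.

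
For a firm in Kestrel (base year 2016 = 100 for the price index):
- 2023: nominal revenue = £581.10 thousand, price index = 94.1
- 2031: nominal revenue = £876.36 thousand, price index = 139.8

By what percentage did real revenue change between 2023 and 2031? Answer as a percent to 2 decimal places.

1.51%

Deflate each year: 2023 → 581.10/0.941 = 617.53; 2031 → 876.36/1.398 = 626.87.
So real revenue changed by 626.87/617.53 − 1 = 0.0151, i.e. 1.51%.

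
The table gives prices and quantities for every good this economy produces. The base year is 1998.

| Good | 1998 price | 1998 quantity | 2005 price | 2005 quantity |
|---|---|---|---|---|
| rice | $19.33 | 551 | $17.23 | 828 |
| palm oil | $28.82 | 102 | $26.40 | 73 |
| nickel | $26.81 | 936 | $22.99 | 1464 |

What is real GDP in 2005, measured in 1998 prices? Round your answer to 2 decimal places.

Real GDP 2005 = Σ (p_1998 × q_2005) = 19.33·828 + 28.82·73 + 26.81·1464 = 57358.94.

$57358.94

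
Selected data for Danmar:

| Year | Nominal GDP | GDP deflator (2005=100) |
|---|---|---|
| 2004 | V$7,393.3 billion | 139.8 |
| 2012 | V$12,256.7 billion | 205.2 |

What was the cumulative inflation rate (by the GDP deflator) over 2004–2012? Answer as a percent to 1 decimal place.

46.8%

Price-level change = 205.2 / 139.8 − 1 = 0.4678.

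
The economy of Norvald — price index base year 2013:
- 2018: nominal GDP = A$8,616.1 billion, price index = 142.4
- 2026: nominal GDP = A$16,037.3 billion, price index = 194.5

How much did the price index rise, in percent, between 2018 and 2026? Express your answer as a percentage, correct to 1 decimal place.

Price-level change = 194.5 / 142.4 − 1 = 0.3659.

36.6%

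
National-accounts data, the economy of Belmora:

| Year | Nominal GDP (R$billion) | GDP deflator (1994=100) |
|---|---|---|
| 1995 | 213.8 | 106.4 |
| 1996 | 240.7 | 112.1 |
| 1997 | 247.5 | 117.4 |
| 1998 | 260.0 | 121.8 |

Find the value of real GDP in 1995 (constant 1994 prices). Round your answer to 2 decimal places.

Real GDP 1995 = 213.8 / 1.064 = 200.94.

R$200.94 billion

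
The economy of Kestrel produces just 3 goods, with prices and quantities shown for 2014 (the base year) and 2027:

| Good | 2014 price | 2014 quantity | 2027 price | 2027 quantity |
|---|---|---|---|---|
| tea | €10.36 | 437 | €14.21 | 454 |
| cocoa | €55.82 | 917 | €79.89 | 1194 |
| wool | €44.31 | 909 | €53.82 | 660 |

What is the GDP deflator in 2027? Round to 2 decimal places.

136.55

Nominal GDP 2027 = 14.21·454 + 79.89·1194 + 53.82·660 = 137361.20.
Real GDP 2027 (at 2014 prices) = 10.36·454 + 55.82·1194 + 44.31·660 = 100597.12.
Deflator = Nominal/Real × 100 = 137361.20/100597.12 × 100 = 136.546.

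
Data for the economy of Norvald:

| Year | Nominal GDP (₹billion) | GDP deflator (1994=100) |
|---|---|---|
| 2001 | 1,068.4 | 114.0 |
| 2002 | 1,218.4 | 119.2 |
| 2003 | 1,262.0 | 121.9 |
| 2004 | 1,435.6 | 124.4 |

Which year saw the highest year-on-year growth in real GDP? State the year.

2004

2002: real = 1218.4/1.192 = 1022.15; growth vs 2001 (937.19) = 9.07%.
2003: real = 1262.0/1.219 = 1035.27; growth vs 2002 (1022.15) = 1.28%.
2004: real = 1435.6/1.244 = 1154.02; growth vs 2003 (1035.27) = 11.47%.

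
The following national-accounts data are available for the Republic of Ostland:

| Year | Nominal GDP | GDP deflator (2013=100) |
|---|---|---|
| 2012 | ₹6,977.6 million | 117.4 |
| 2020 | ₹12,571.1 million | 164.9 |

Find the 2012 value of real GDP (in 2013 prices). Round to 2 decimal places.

₹5,943.44 million

Real GDP = Nominal / (GDP deflator/100) = 6977.6 / 1.174 = 5943.44.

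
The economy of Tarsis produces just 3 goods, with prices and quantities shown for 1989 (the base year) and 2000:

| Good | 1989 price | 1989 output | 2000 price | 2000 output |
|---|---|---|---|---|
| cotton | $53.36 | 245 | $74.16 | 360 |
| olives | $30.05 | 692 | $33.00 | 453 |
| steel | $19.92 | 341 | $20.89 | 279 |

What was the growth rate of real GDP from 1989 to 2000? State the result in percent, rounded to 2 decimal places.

-5.61%

Real GDP 1989 = Nominal GDP 1989 = 53.36·245 + 30.05·692 + 19.92·341 = 40660.52.
Real GDP 2000 (at 1989 prices) = 53.36·360 + 30.05·453 + 19.92·279 = 38379.93.
Real growth = 38379.93/40660.52 − 1 = -0.0561.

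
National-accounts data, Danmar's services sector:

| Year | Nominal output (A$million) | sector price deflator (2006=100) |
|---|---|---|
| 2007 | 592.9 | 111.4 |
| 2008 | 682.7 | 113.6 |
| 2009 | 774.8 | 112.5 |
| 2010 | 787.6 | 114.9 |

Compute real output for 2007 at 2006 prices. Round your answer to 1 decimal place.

A$532.2 million

Real output 2007 = 592.9 / 1.114 = 532.23.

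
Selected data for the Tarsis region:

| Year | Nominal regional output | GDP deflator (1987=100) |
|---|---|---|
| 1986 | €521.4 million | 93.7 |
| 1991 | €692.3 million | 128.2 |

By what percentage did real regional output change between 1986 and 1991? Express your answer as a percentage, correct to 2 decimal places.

Deflate each year: 1986 → 521.4/0.937 = 556.46; 1991 → 692.3/1.282 = 540.02.
So real regional output changed by 540.02/556.46 − 1 = -0.0295, i.e. -2.95%.

-2.95%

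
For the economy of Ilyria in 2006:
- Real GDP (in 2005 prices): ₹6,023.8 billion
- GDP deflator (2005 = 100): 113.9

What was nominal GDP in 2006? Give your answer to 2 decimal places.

₹6,861.11 billion

Nominal GDP = Real × (GDP deflator/100) = 6023.8 × 1.139 = 6861.11.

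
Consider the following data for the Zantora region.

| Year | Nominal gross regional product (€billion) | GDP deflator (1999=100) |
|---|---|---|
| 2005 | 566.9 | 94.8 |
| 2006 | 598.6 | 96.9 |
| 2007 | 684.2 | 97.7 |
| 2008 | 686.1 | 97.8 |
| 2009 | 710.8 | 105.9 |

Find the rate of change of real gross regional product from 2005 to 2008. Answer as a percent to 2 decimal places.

17.31%

Real gross regional product 2005 = 566.9/0.948 = 598.00.
Real gross regional product 2008 = 686.1/0.978 = 701.53.
Change = 701.53/598.00 − 1 = 0.1731.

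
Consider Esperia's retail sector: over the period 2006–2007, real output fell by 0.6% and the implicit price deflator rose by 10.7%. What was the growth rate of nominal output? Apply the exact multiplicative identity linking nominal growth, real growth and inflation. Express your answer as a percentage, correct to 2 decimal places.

10.04%

(1 + g_nom) = (1 + g_real)(1 + π) = 0.9940 × 1.1070 = 1.10036.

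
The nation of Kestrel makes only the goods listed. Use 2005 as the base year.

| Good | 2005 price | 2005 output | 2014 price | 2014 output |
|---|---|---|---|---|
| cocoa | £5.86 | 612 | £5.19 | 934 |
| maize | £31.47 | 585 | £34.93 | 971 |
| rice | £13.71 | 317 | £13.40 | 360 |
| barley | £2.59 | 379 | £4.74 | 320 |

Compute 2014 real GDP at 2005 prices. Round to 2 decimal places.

£41795.01

Real GDP 2014 = Σ (p_2005 × q_2014) = 5.86·934 + 31.47·971 + 13.71·360 + 2.59·320 = 41795.01.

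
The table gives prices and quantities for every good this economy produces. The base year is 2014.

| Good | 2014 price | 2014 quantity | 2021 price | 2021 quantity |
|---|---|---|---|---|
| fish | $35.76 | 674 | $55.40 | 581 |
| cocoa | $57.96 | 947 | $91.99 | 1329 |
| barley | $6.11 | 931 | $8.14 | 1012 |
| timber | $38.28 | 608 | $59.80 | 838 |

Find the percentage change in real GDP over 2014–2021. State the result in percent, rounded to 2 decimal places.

26.04%

Real GDP 2014 = Nominal GDP 2014 = 35.76·674 + 57.96·947 + 6.11·931 + 38.28·608 = 107953.01.
Real GDP 2021 (at 2014 prices) = 35.76·581 + 57.96·1329 + 6.11·1012 + 38.28·838 = 136067.36.
Real growth = 136067.36/107953.01 − 1 = 0.2604.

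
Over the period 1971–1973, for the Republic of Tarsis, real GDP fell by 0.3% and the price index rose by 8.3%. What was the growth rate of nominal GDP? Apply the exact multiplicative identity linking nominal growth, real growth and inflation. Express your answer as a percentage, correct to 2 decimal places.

(1 + g_nom) = (1 + g_real)(1 + π) = 0.9970 × 1.0830 = 1.07975.

7.98%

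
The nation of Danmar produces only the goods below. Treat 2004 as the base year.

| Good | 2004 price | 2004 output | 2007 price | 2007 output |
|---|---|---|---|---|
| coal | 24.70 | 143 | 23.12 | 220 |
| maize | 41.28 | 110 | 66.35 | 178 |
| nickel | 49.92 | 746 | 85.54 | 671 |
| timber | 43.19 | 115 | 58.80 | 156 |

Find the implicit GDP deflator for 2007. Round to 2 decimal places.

Nominal GDP 2007 = 23.12·220 + 66.35·178 + 85.54·671 + 58.80·156 = 83466.84.
Real GDP 2007 (at 2004 prices) = 24.70·220 + 41.28·178 + 49.92·671 + 43.19·156 = 53015.80.
Deflator = Nominal/Real × 100 = 83466.84/53015.80 × 100 = 157.438.

157.44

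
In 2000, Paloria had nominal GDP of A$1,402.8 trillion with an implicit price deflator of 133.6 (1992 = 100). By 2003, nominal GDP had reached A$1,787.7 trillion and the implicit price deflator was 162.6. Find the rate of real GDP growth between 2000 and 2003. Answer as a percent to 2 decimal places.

4.71%

Deflate each year: 2000 → 1402.8/1.336 = 1050.00; 2003 → 1787.7/1.626 = 1099.45.
So real GDP changed by 1099.45/1050.00 − 1 = 0.0471, i.e. 4.71%.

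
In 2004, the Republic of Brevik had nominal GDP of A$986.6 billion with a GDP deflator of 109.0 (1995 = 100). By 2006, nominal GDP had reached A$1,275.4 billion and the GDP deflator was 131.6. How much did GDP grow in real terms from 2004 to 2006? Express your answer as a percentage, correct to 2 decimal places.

Deflate each year: 2004 → 986.6/1.090 = 905.14; 2006 → 1275.4/1.316 = 969.15.
So real GDP changed by 969.15/905.14 − 1 = 0.0707, i.e. 7.07%.

7.07%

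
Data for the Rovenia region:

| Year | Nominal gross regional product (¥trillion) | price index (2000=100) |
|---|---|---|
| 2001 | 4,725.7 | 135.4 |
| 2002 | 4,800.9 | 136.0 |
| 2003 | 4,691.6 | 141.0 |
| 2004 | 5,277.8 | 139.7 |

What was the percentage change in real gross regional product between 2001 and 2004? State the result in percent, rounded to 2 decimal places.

Real gross regional product 2001 = 4725.7/1.354 = 3490.18.
Real gross regional product 2004 = 5277.8/1.397 = 3777.95.
Change = 3777.95/3490.18 − 1 = 0.0825.

8.25%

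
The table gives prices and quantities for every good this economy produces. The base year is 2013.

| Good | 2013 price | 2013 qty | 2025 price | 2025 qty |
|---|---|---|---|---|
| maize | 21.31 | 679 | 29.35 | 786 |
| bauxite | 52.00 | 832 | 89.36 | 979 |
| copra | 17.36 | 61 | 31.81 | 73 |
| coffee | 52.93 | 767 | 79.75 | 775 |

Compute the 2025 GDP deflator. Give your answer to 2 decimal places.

Nominal GDP 2025 = 29.35·786 + 89.36·979 + 31.81·73 + 79.75·775 = 174680.92.
Real GDP 2025 (at 2013 prices) = 21.31·786 + 52.00·979 + 17.36·73 + 52.93·775 = 109945.69.
Deflator = Nominal/Real × 100 = 174680.92/109945.69 × 100 = 158.879.

158.88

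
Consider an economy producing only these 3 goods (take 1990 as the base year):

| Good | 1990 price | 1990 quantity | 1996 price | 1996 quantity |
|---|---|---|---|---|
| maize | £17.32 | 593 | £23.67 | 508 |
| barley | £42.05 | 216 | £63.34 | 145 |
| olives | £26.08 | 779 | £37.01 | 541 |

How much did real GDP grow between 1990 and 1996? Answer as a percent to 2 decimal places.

Real GDP 1990 = Nominal GDP 1990 = 17.32·593 + 42.05·216 + 26.08·779 = 39669.88.
Real GDP 1996 (at 1990 prices) = 17.32·508 + 42.05·145 + 26.08·541 = 29005.09.
Real growth = 29005.09/39669.88 − 1 = -0.2688.

-26.88%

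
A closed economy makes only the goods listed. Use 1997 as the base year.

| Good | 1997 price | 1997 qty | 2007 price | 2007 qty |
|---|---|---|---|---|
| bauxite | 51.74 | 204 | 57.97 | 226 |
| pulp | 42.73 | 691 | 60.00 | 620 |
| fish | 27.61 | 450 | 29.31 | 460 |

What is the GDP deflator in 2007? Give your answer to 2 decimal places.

Nominal GDP 2007 = 57.97·226 + 60.00·620 + 29.31·460 = 63783.82.
Real GDP 2007 (at 1997 prices) = 51.74·226 + 42.73·620 + 27.61·460 = 50886.44.
Deflator = Nominal/Real × 100 = 63783.82/50886.44 × 100 = 125.345.

125.35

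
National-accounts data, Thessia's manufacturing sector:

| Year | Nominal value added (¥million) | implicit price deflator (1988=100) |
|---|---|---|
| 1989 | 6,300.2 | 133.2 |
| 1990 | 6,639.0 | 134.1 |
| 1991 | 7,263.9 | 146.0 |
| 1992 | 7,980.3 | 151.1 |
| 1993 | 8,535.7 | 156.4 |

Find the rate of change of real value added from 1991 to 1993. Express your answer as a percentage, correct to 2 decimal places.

9.69%

Real value added 1991 = 7263.9/1.460 = 4975.27.
Real value added 1993 = 8535.7/1.564 = 5457.61.
Change = 5457.61/4975.27 − 1 = 0.0969.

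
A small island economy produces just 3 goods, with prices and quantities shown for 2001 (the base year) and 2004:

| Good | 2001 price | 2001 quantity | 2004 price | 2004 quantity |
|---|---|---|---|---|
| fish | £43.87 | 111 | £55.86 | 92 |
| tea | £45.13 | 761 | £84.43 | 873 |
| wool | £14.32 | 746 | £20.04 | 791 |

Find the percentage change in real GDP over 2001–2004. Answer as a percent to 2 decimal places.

9.75%

Real GDP 2001 = Nominal GDP 2001 = 43.87·111 + 45.13·761 + 14.32·746 = 49896.22.
Real GDP 2004 (at 2001 prices) = 43.87·92 + 45.13·873 + 14.32·791 = 54761.65.
Real growth = 54761.65/49896.22 − 1 = 0.0975.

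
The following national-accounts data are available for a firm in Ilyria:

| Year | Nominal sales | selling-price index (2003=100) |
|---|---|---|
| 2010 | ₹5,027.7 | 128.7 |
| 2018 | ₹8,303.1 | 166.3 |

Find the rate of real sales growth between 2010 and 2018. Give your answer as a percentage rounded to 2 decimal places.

27.81%

Real sales 2010 = 5027.7 / 1.287 = 3906.53.
Real sales 2018 = 8303.1 / 1.663 = 4992.84.
Real growth = 4992.84 / 3906.53 − 1 = 0.2781.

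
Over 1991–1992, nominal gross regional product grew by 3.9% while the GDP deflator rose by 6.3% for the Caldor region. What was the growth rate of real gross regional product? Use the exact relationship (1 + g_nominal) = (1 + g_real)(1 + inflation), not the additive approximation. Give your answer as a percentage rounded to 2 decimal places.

(1 + g_nom) = (1 + g_real)(1 + π), so g_real = 1.0390 / 1.0630 − 1 = -0.02258.

-2.26%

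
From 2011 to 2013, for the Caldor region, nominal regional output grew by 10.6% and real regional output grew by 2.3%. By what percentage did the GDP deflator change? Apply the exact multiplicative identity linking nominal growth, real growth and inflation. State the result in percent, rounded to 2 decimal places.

8.11%

(1 + g_nom) = (1 + g_real)(1 + π), so π = 1.1060 / 1.0230 − 1 = 0.08113.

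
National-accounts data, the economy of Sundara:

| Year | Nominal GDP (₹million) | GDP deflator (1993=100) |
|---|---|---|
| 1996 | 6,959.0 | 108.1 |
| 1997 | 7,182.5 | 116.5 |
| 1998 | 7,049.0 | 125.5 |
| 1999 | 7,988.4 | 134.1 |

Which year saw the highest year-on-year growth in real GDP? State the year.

1999

1997: real = 7182.5/1.165 = 6165.24; growth vs 1996 (6437.56) = -4.23%.
1998: real = 7049.0/1.255 = 5616.73; growth vs 1997 (6165.24) = -8.90%.
1999: real = 7988.4/1.341 = 5957.05; growth vs 1998 (5616.73) = 6.06%.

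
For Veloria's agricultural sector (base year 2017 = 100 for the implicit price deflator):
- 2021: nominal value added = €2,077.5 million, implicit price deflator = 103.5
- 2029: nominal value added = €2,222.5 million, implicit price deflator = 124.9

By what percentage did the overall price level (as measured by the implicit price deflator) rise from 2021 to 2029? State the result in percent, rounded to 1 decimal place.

Price-level change = 124.9 / 103.5 − 1 = 0.2068.

20.7%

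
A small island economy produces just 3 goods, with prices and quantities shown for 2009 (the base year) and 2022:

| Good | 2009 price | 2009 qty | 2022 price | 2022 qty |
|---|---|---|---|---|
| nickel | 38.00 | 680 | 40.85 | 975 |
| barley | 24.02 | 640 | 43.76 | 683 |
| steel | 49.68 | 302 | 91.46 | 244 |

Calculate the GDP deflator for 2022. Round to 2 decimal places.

Nominal GDP 2022 = 40.85·975 + 43.76·683 + 91.46·244 = 92033.07.
Real GDP 2022 (at 2009 prices) = 38.00·975 + 24.02·683 + 49.68·244 = 65577.58.
Deflator = Nominal/Real × 100 = 92033.07/65577.58 × 100 = 140.342.

140.34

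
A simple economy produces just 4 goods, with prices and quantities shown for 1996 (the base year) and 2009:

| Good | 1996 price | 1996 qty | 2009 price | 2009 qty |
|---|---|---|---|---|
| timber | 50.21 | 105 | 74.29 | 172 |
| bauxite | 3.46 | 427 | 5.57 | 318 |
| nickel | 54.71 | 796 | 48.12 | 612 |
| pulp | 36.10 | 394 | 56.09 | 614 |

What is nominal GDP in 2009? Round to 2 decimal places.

78437.84

Nominal GDP 2009 = Σ (p_2009 × q_2009) = 74.29·172 + 5.57·318 + 48.12·612 + 56.09·614 = 78437.84.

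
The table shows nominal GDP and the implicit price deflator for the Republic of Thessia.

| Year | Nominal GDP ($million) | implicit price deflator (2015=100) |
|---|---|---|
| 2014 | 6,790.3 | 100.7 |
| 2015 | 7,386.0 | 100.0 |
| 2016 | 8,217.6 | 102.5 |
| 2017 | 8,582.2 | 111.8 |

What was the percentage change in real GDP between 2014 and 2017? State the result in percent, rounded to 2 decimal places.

13.84%

Real GDP 2014 = 6790.3/1.007 = 6743.10.
Real GDP 2017 = 8582.2/1.118 = 7676.39.
Change = 7676.39/6743.10 − 1 = 0.1384.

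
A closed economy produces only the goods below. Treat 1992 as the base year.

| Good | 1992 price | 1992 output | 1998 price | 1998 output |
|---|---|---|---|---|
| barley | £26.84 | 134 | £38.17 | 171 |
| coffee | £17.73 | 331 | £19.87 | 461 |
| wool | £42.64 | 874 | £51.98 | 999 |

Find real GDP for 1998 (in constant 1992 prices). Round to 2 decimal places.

£55360.53

Real GDP 1998 = Σ (p_1992 × q_1998) = 26.84·171 + 17.73·461 + 42.64·999 = 55360.53.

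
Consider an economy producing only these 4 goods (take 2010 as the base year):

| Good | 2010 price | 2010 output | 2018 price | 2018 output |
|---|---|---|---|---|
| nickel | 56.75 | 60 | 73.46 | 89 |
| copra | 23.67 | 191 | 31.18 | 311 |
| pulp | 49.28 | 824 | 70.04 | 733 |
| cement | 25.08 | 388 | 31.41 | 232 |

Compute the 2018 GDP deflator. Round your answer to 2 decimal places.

Nominal GDP 2018 = 73.46·89 + 31.18·311 + 70.04·733 + 31.41·232 = 74861.36.
Real GDP 2018 (at 2010 prices) = 56.75·89 + 23.67·311 + 49.28·733 + 25.08·232 = 54352.92.
Deflator = Nominal/Real × 100 = 74861.36/54352.92 × 100 = 137.732.

137.73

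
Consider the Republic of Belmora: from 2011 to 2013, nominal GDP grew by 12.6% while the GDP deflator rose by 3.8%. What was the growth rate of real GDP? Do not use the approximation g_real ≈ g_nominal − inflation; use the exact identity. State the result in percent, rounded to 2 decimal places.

8.48%

(1 + g_nom) = (1 + g_real)(1 + π), so g_real = 1.1260 / 1.0380 − 1 = 0.08478.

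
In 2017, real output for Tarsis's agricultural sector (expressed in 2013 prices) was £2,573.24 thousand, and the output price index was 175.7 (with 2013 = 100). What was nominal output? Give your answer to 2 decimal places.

£4,521.18 thousand

Nominal output = Real × (output price index/100) = 2573.24 × 1.757 = 4521.18.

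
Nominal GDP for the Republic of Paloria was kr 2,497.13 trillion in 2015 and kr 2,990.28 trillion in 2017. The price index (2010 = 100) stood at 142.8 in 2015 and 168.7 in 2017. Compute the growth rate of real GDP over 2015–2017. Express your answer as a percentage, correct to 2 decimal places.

Deflate each year: 2015 → 2497.13/1.428 = 1748.69; 2017 → 2990.28/1.687 = 1772.54.
So real GDP changed by 1772.54/1748.69 − 1 = 0.0136, i.e. 1.36%.

1.36%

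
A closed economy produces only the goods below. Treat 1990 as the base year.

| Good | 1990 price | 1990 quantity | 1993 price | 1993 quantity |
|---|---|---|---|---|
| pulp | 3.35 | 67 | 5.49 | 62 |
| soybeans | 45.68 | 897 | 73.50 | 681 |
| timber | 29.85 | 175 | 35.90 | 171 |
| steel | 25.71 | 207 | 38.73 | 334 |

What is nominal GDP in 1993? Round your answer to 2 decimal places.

Nominal GDP 1993 = Σ (p_1993 × q_1993) = 5.49·62 + 73.50·681 + 35.90·171 + 38.73·334 = 69468.60.

69468.60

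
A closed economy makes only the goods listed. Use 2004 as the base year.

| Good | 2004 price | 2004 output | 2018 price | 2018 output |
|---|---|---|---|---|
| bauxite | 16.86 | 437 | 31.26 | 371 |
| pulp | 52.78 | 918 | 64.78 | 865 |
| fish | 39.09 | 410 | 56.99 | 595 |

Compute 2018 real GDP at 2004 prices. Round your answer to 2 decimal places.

Real GDP 2018 = Σ (p_2004 × q_2018) = 16.86·371 + 52.78·865 + 39.09·595 = 75168.31.

75168.31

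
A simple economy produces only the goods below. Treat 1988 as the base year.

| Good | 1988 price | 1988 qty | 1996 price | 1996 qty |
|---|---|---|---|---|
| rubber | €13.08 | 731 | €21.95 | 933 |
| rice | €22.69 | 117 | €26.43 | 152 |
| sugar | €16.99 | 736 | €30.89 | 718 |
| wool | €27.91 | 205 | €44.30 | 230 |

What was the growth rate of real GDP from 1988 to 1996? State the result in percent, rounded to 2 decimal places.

12.58%

Real GDP 1988 = Nominal GDP 1988 = 13.08·731 + 22.69·117 + 16.99·736 + 27.91·205 = 30442.40.
Real GDP 1996 (at 1988 prices) = 13.08·933 + 22.69·152 + 16.99·718 + 27.91·230 = 34270.64.
Real growth = 34270.64/30442.40 − 1 = 0.1258.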